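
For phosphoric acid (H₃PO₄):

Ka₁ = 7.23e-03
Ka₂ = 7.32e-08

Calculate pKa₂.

pKa₂ = -log(Ka₂) = -log(7.32e-08) = 7.14.

pK_{a2} = 7.14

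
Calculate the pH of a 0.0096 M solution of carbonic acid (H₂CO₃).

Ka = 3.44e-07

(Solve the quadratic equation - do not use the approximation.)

x² + Ka×x - Ka×C = 0. Using quadratic formula: [H⁺] = 5.7295e-05

pH = 4.24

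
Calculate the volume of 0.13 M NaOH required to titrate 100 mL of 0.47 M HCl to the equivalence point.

At equivalence: moles acid = moles base. moles HCl = 0.47 × 100/1000 = 0.047 mol. V_base = moles / 0.13 × 1000 = 361.5 mL.

V_{base} = 361.5 mL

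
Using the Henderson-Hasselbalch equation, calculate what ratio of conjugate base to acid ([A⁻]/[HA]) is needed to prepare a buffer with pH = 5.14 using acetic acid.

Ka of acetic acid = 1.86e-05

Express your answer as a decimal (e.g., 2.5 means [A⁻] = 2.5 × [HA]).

pKa = -log(1.86e-05) = 4.7305. pH = pKa + log([A⁻]/[HA]), so log([A⁻]/[HA]) = pH − pKa = 5.14 − 4.7305 = 0.4095. [A⁻]/[HA] = 10^(0.4095) = 2.57

[A⁻]/[HA] = 2.57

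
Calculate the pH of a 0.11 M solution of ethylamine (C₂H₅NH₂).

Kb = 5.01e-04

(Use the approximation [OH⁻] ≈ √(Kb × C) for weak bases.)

[OH⁻] = √(Kb × C) = √(5.01e-04 × 0.11) = 7.4236e-03. pOH = 2.13, pH = 14 - pOH

pH = 11.87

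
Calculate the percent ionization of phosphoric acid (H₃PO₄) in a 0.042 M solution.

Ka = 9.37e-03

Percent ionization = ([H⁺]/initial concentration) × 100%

Using Ka equilibrium: x² + Ka×x - Ka×C = 0. Solving: [H⁺] = 1.5699e-02. Percent = (1.5699e-02/0.042) × 100

Percent ionization = 37.4%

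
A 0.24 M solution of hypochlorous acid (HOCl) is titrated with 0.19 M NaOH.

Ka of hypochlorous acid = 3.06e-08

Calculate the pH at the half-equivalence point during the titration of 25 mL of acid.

At half-equivalence [HA] = [A⁻], so Henderson-Hasselbalch gives pH = pKa = -log(3.06e-08) = 7.51.

pH = pKa = 7.51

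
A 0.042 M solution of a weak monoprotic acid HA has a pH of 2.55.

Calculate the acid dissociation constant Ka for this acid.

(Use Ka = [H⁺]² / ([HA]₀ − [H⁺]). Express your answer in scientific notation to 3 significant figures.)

[H⁺] = 10^(−pH) = 10^(−2.55) = 2.818e-03 M. For HA ⇌ H⁺ + A⁻, Ka = [H⁺][A⁻]/[HA] = [H⁺]² / ([HA]₀ − [H⁺]) = (2.818e-03)² / (0.042 − 2.818e-03) = 2.03e-04.

K_a = 2.03e-04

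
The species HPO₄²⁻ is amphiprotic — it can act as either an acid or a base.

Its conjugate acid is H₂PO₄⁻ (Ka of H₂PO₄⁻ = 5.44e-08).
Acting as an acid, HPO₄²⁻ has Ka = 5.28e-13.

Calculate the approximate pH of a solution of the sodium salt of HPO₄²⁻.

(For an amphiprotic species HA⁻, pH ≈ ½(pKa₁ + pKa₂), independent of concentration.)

pKa₁ = -log(5.44e-08) = 7.26; pKa₂ = -log(5.28e-13) = 12.28. For an amphiprotic species, pH ≈ ½(pKa₁ + pKa₂) = ½(7.26 + 12.28) = 9.77.

pH = 9.77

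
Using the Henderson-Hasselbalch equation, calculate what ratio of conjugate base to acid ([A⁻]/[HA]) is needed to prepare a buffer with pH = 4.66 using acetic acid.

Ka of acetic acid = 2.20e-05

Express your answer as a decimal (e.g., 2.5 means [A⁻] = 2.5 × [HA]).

pKa = -log(2.20e-05) = 4.6576. pH = pKa + log([A⁻]/[HA]), so log([A⁻]/[HA]) = pH − pKa = 4.66 − 4.6576 = 0.0024. [A⁻]/[HA] = 10^(0.0024) = 1.01

[A⁻]/[HA] = 1.01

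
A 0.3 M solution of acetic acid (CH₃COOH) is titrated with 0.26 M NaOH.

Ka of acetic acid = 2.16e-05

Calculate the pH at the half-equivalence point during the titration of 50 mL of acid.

At half-equivalence [HA] = [A⁻], so Henderson-Hasselbalch gives pH = pKa = -log(2.16e-05) = 4.67.

pH = pKa = 4.67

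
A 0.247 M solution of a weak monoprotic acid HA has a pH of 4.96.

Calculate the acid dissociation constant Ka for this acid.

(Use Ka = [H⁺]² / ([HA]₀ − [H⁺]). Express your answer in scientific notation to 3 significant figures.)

[H⁺] = 10^(−pH) = 10^(−4.96) = 1.096e-05 M. For HA ⇌ H⁺ + A⁻, Ka = [H⁺][A⁻]/[HA] = [H⁺]² / ([HA]₀ − [H⁺]) = (1.096e-05)² / (0.247 − 1.096e-05) = 4.87e-10.

K_a = 4.87e-10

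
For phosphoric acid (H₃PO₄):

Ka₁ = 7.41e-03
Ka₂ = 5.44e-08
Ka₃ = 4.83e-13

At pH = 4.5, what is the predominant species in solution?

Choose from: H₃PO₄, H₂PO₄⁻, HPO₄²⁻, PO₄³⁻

pKa₁ = 2.13, pKa₂ = 7.26, pKa₃ = 12.32. For a polyprotic acid the predominant species crosses at each pKa: below pKa_n the protonated form dominates, above it the deprotonated form does. At pH = 4.5, the predominant species is H₂PO₄⁻.

H₂PO₄⁻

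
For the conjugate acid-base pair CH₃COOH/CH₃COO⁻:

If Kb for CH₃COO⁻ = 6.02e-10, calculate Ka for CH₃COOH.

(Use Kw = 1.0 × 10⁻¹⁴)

For a conjugate pair Ka × Kb = Kw, so Ka = Kw/Kb = 1.0 × 10⁻¹⁴ / 6.02e-10 = 1.66e-05.

K_a = 1.66e-05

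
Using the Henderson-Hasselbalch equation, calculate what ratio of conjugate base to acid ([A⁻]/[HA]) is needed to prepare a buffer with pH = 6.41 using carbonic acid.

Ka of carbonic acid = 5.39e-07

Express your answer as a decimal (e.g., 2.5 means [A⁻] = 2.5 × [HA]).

pKa = -log(5.39e-07) = 6.2684. pH = pKa + log([A⁻]/[HA]), so log([A⁻]/[HA]) = pH − pKa = 6.41 − 6.2684 = 0.1416. [A⁻]/[HA] = 10^(0.1416) = 1.39

[A⁻]/[HA] = 1.39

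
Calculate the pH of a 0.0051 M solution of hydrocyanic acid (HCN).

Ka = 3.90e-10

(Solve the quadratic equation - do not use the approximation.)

x² + Ka×x - Ka×C = 0. Using quadratic formula: [H⁺] = 1.4101e-06

pH = 5.85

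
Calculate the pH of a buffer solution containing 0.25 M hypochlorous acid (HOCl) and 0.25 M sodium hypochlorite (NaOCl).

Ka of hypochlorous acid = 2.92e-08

pKa = -log(2.92e-08) = 7.53. pH = pKa + log([A⁻]/[HA]) = 7.53 + log(0.25/0.25)

pH = 7.53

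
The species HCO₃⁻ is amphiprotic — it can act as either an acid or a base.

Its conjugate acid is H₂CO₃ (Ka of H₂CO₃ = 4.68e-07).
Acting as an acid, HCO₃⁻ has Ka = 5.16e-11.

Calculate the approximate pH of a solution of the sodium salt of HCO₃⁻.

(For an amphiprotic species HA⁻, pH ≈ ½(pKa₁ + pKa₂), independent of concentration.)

pKa₁ = -log(4.68e-07) = 6.33; pKa₂ = -log(5.16e-11) = 10.29. For an amphiprotic species, pH ≈ ½(pKa₁ + pKa₂) = ½(6.33 + 10.29) = 8.31.

pH = 8.31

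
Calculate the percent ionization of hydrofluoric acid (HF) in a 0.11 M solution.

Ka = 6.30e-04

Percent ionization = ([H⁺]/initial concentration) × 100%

Using Ka equilibrium: x² + Ka×x - Ka×C = 0. Solving: [H⁺] = 8.0156e-03. Percent = (8.0156e-03/0.11) × 100

Percent ionization = 7.29%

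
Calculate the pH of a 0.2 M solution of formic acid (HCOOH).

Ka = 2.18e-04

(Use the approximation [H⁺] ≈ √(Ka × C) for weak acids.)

[H⁺] = √(Ka × C) = √(2.18e-04 × 0.2) = 6.6030e-03. pH = -log(6.6030e-03)

pH = 2.18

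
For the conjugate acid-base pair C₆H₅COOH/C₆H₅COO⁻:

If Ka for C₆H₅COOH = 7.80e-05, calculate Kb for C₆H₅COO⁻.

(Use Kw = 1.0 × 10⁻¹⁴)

For a conjugate pair Ka × Kb = Kw, so Kb = Kw/Ka = 1.0 × 10⁻¹⁴ / 7.80e-05 = 1.28e-10.

K_b = 1.28e-10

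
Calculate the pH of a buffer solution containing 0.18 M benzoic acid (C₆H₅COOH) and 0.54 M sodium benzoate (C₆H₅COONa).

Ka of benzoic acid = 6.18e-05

pKa = -log(6.18e-05) = 4.21. pH = pKa + log([A⁻]/[HA]) = 4.21 + log(0.54/0.18)

pH = 4.69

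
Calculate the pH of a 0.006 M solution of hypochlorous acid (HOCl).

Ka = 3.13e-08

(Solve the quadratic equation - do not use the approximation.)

x² + Ka×x - Ka×C = 0. Using quadratic formula: [H⁺] = 1.3688e-05

pH = 4.86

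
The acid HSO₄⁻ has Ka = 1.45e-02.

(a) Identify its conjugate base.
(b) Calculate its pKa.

(a) The conjugate base is formed by removing one H⁺ from HSO₄⁻, giving SO₄²⁻. (b) pKa = -log(Ka) = -log(1.45e-02) = 1.84.

Conjugate base: SO₄²⁻; pK_a = 1.84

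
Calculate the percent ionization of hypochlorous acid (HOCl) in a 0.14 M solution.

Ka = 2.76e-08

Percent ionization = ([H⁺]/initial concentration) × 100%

Using Ka equilibrium: x² + Ka×x - Ka×C = 0. Solving: [H⁺] = 6.2147e-05. Percent = (6.2147e-05/0.14) × 100

Percent ionization = 0.0444%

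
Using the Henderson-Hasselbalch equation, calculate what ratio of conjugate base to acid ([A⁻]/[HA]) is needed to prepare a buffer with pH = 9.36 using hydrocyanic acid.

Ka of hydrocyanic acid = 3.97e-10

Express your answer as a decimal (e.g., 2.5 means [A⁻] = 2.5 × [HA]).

pKa = -log(3.97e-10) = 9.4012. pH = pKa + log([A⁻]/[HA]), so log([A⁻]/[HA]) = pH − pKa = 9.36 − 9.4012 = -0.0412. [A⁻]/[HA] = 10^(-0.0412) = 0.909

[A⁻]/[HA] = 0.909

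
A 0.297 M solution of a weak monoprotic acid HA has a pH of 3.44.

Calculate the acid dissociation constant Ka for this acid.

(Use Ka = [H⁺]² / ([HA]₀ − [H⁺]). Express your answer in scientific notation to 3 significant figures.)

[H⁺] = 10^(−pH) = 10^(−3.44) = 3.631e-04 M. For HA ⇌ H⁺ + A⁻, Ka = [H⁺][A⁻]/[HA] = [H⁺]² / ([HA]₀ − [H⁺]) = (3.631e-04)² / (0.297 − 3.631e-04) = 4.44e-07.

K_a = 4.44e-07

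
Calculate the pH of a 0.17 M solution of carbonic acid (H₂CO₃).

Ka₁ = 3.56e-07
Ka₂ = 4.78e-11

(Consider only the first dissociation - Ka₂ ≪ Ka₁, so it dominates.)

First dissociation dominates. From Ka₁ = [H⁺][HA⁻]/[H₂A], x² + Ka₁·x − Ka₁·C = 0 with C = 0.17 M and Ka₁ = 3.56e-07. Solving: [H⁺] = (−Ka₁ + √(Ka₁² + 4·Ka₁·C)) / 2 = 2.4583e-04 M. pH = -log(2.4583e-04) = 3.61.

pH = 3.61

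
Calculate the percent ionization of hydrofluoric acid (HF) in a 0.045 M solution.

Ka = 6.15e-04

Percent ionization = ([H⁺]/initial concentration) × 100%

Using Ka equilibrium: x² + Ka×x - Ka×C = 0. Solving: [H⁺] = 4.9622e-03. Percent = (4.9622e-03/0.045) × 100

Percent ionization = 11%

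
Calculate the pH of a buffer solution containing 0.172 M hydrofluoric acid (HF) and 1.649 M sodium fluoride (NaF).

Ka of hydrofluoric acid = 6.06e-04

pKa = -log(6.06e-04) = 3.22. pH = pKa + log([A⁻]/[HA]) = 3.22 + log(1.649/0.172)

pH = 4.20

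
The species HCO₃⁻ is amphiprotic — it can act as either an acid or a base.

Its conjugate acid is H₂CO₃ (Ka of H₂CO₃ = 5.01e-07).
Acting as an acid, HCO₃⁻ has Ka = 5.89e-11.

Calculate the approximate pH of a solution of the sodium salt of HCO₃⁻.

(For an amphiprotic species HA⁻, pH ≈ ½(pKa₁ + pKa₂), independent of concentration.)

pKa₁ = -log(5.01e-07) = 6.30; pKa₂ = -log(5.89e-11) = 10.23. For an amphiprotic species, pH ≈ ½(pKa₁ + pKa₂) = ½(6.30 + 10.23) = 8.27.

pH = 8.27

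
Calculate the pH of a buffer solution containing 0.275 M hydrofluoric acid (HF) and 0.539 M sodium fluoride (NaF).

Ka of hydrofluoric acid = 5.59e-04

pKa = -log(5.59e-04) = 3.25. pH = pKa + log([A⁻]/[HA]) = 3.25 + log(0.539/0.275)

pH = 3.54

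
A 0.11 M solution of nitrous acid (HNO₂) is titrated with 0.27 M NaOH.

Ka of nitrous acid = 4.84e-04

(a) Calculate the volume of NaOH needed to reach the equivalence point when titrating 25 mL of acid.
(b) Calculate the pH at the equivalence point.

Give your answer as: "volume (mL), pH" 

moles acid = 0.11 × 25/1000 = 0.00275 mol; V_base = moles/0.27 × 1000 = 10.2 mL. At equivalence only the conjugate base is present: [A⁻] = 0.00275/0.035 = 7.8158e-02 M. Kb = Kw/Ka = 2.07e-11; [OH⁻] = √(Kb × [A⁻]) = 1.2708e-06; pOH = 5.90; pH = 14 - pOH = 8.10.

V = 10.2 mL, pH = 8.10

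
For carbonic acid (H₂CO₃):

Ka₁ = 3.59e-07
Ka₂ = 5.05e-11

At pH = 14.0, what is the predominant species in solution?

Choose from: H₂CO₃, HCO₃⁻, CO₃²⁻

pKa₁ = 6.44, pKa₂ = 10.30. For a polyprotic acid the predominant species crosses at each pKa: below pKa_n the protonated form dominates, above it the deprotonated form does. At pH = 14.0, the predominant species is CO₃²⁻.

CO₃²⁻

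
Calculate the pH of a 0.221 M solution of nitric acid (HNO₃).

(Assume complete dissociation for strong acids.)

[H⁺] = 0.221 M for strong acid. pH = -log[H⁺] = -log(0.221)

pH = 0.66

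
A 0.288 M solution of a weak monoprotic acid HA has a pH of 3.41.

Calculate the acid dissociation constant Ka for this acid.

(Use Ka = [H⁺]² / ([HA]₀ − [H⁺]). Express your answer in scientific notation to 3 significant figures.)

[H⁺] = 10^(−pH) = 10^(−3.41) = 3.890e-04 M. For HA ⇌ H⁺ + A⁻, Ka = [H⁺][A⁻]/[HA] = [H⁺]² / ([HA]₀ − [H⁺]) = (3.890e-04)² / (0.288 − 3.890e-04) = 5.26e-07.

K_a = 5.26e-07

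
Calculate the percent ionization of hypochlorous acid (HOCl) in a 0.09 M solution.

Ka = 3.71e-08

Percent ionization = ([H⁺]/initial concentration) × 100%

Using Ka equilibrium: x² + Ka×x - Ka×C = 0. Solving: [H⁺] = 5.7766e-05. Percent = (5.7766e-05/0.09) × 100

Percent ionization = 0.0642%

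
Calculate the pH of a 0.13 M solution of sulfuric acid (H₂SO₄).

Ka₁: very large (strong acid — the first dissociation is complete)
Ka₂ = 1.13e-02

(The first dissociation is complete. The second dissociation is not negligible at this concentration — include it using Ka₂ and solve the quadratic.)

First dissociation is complete: [H⁺]₀ = [HSO₄⁻]₀ = C = 0.13 M. Second dissociation HSO₄⁻ ⇌ H⁺ + SO₄²⁻: let x = [SO₄²⁻]. Ka₂ = (C + x)·x / (C − x) = 1.13e-02 → x² + (C + Ka₂)·x − Ka₂·C = 0 → x² + 0.14130·x − 1.469e-03 = 0. x = (−0.14130 + √(0.14130² + 4 × 1.469e-03)) / 2 = 9.7268e-03 M. [H⁺] = C + x = 0.13 + 9.7268e-03 = 1.3973e-01 M. pH = -log(1.3973e-01) = 0.85.

pH = 0.85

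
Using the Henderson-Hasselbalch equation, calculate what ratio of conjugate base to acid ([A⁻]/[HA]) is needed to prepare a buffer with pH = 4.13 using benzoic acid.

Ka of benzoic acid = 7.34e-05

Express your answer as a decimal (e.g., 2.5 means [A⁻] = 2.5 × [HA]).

pKa = -log(7.34e-05) = 4.1343. pH = pKa + log([A⁻]/[HA]), so log([A⁻]/[HA]) = pH − pKa = 4.13 − 4.1343 = -0.0043. [A⁻]/[HA] = 10^(-0.0043) = 0.990

[A⁻]/[HA] = 0.990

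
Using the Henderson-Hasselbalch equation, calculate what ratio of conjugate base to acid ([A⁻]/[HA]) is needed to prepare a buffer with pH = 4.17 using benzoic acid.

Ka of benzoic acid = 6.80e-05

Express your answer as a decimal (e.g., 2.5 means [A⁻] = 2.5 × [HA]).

pKa = -log(6.80e-05) = 4.1675. pH = pKa + log([A⁻]/[HA]), so log([A⁻]/[HA]) = pH − pKa = 4.17 − 4.1675 = 0.0025. [A⁻]/[HA] = 10^(0.0025) = 1.01

[A⁻]/[HA] = 1.01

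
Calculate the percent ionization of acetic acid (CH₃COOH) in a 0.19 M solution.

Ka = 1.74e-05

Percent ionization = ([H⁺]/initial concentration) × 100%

Using Ka equilibrium: x² + Ka×x - Ka×C = 0. Solving: [H⁺] = 1.8096e-03. Percent = (1.8096e-03/0.19) × 100

Percent ionization = 0.952%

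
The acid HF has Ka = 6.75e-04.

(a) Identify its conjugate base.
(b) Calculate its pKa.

(a) The conjugate base is formed by removing one H⁺ from HF, giving F⁻. (b) pKa = -log(Ka) = -log(6.75e-04) = 3.17.

Conjugate base: F⁻; pK_a = 3.17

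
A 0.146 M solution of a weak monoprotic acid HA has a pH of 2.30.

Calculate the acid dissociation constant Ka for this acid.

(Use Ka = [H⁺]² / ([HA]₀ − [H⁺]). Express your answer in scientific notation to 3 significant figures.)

[H⁺] = 10^(−pH) = 10^(−2.30) = 5.012e-03 M. For HA ⇌ H⁺ + A⁻, Ka = [H⁺][A⁻]/[HA] = [H⁺]² / ([HA]₀ − [H⁺]) = (5.012e-03)² / (0.146 − 5.012e-03) = 1.78e-04.

K_a = 1.78e-04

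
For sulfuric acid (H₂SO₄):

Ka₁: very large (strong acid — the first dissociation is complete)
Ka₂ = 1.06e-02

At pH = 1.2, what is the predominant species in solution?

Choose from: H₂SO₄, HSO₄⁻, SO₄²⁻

The first dissociation is complete, so H₂SO₄ itself is never the predominant species in water; pKa₂ = -log(1.06e-02) = 1.97. For a polyprotic acid the predominant species crosses at each pKa: below pKa_n the protonated form dominates, above it the deprotonated form does. At pH = 1.2, the predominant species is HSO₄⁻.

HSO₄⁻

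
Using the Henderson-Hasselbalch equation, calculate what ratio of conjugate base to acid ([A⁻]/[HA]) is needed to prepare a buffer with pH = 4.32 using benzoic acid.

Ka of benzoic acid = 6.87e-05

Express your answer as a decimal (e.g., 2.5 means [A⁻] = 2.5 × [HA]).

pKa = -log(6.87e-05) = 4.1630. pH = pKa + log([A⁻]/[HA]), so log([A⁻]/[HA]) = pH − pKa = 4.32 − 4.1630 = 0.1570. [A⁻]/[HA] = 10^(0.1570) = 1.44

[A⁻]/[HA] = 1.44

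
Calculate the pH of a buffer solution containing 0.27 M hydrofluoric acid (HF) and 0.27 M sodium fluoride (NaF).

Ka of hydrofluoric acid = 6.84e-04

pKa = -log(6.84e-04) = 3.16. pH = pKa + log([A⁻]/[HA]) = 3.16 + log(0.27/0.27)

pH = 3.16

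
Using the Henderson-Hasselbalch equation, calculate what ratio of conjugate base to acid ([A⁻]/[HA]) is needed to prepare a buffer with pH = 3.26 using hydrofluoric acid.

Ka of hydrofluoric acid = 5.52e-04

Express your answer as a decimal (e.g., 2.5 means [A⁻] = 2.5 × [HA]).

pKa = -log(5.52e-04) = 3.2581. pH = pKa + log([A⁻]/[HA]), so log([A⁻]/[HA]) = pH − pKa = 3.26 − 3.2581 = 0.0019. [A⁻]/[HA] = 10^(0.0019) = 1.00

[A⁻]/[HA] = 1.00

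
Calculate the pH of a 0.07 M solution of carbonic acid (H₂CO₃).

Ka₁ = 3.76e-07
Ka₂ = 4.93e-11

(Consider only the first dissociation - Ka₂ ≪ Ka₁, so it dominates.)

First dissociation dominates. From Ka₁ = [H⁺][HA⁻]/[H₂A], x² + Ka₁·x − Ka₁·C = 0 with C = 0.07 M and Ka₁ = 3.76e-07. Solving: [H⁺] = (−Ka₁ + √(Ka₁² + 4·Ka₁·C)) / 2 = 1.6205e-04 M. pH = -log(1.6205e-04) = 3.79.

pH = 3.79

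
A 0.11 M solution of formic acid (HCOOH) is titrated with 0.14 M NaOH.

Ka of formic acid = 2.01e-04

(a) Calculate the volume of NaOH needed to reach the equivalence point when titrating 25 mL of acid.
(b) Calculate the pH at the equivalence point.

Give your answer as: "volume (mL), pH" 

moles acid = 0.11 × 25/1000 = 0.00275 mol; V_base = moles/0.14 × 1000 = 19.6 mL. At equivalence only the conjugate base is present: [A⁻] = 0.00275/0.045 = 6.1600e-02 M. Kb = Kw/Ka = 4.98e-11; [OH⁻] = √(Kb × [A⁻]) = 1.7506e-06; pOH = 5.76; pH = 14 - pOH = 8.24.

V = 19.6 mL, pH = 8.24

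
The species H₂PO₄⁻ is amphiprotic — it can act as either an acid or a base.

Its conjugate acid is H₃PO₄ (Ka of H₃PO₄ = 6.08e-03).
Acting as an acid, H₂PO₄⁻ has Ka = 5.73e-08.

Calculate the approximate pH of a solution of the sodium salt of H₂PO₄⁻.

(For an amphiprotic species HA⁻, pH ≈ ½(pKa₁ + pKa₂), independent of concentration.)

pKa₁ = -log(6.08e-03) = 2.22; pKa₂ = -log(5.73e-08) = 7.24. For an amphiprotic species, pH ≈ ½(pKa₁ + pKa₂) = ½(2.22 + 7.24) = 4.73.

pH = 4.73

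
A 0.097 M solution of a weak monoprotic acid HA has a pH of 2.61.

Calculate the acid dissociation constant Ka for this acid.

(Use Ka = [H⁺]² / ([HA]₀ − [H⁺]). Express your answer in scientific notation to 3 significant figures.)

[H⁺] = 10^(−pH) = 10^(−2.61) = 2.455e-03 M. For HA ⇌ H⁺ + A⁻, Ka = [H⁺][A⁻]/[HA] = [H⁺]² / ([HA]₀ − [H⁺]) = (2.455e-03)² / (0.097 − 2.455e-03) = 6.37e-05.

K_a = 6.37e-05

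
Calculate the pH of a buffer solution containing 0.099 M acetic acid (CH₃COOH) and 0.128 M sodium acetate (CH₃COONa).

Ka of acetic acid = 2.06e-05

pKa = -log(2.06e-05) = 4.69. pH = pKa + log([A⁻]/[HA]) = 4.69 + log(0.128/0.099)

pH = 4.80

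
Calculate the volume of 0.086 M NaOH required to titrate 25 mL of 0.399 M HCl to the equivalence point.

At equivalence: moles acid = moles base. moles HCl = 0.399 × 25/1000 = 0.009975 mol. V_base = moles / 0.086 × 1000 = 116.0 mL.

V_{base} = 116.0 mL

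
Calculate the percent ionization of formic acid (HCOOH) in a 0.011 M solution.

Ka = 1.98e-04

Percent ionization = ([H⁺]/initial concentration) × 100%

Using Ka equilibrium: x² + Ka×x - Ka×C = 0. Solving: [H⁺] = 1.3801e-03. Percent = (1.3801e-03/0.011) × 100

Percent ionization = 12.5%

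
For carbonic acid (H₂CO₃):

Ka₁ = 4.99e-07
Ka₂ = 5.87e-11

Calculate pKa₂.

pKa₂ = -log(Ka₂) = -log(5.87e-11) = 10.23.

pK_{a2} = 10.23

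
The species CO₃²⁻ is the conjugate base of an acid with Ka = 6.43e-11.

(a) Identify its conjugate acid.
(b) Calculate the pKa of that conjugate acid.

(a) The conjugate acid is formed by adding one H⁺ to CO₃²⁻, giving HCO₃⁻. (b) pKa = -log(Ka) = -log(6.43e-11) = 10.19.

Conjugate acid: HCO₃⁻; pK_a = 10.19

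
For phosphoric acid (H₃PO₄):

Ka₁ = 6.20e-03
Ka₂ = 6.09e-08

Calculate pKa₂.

pKa₂ = -log(Ka₂) = -log(6.09e-08) = 7.22.

pK_{a2} = 7.22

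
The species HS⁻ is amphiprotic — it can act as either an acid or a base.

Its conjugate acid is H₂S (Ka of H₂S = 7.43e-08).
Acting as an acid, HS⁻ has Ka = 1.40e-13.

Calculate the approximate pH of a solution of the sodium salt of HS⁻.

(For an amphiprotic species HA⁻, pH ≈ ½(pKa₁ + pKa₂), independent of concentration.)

pKa₁ = -log(7.43e-08) = 7.13; pKa₂ = -log(1.40e-13) = 12.85. For an amphiprotic species, pH ≈ ½(pKa₁ + pKa₂) = ½(7.13 + 12.85) = 9.99.

pH = 9.99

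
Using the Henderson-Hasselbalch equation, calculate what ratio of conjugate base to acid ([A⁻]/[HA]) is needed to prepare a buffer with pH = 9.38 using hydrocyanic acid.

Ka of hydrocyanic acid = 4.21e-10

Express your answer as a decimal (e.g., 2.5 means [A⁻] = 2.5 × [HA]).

pKa = -log(4.21e-10) = 9.3757. pH = pKa + log([A⁻]/[HA]), so log([A⁻]/[HA]) = pH − pKa = 9.38 − 9.3757 = 0.0043. [A⁻]/[HA] = 10^(0.0043) = 1.01

[A⁻]/[HA] = 1.01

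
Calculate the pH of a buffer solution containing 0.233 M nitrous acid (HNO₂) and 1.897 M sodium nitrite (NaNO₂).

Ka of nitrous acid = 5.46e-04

pKa = -log(5.46e-04) = 3.26. pH = pKa + log([A⁻]/[HA]) = 3.26 + log(1.897/0.233)

pH = 4.17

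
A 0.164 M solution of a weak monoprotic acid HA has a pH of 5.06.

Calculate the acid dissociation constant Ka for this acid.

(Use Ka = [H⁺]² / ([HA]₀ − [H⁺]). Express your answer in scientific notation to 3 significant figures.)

[H⁺] = 10^(−pH) = 10^(−5.06) = 8.710e-06 M. For HA ⇌ H⁺ + A⁻, Ka = [H⁺][A⁻]/[HA] = [H⁺]² / ([HA]₀ − [H⁺]) = (8.710e-06)² / (0.164 − 8.710e-06) = 4.63e-10.

K_a = 4.63e-10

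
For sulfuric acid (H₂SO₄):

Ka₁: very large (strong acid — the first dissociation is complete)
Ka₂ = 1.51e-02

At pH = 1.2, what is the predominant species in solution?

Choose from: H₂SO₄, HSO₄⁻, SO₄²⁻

The first dissociation is complete, so H₂SO₄ itself is never the predominant species in water; pKa₂ = -log(1.51e-02) = 1.82. For a polyprotic acid the predominant species crosses at each pKa: below pKa_n the protonated form dominates, above it the deprotonated form does. At pH = 1.2, the predominant species is HSO₄⁻.

HSO₄⁻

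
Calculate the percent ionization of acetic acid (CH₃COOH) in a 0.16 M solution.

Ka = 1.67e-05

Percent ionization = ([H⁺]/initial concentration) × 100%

Using Ka equilibrium: x² + Ka×x - Ka×C = 0. Solving: [H⁺] = 1.6263e-03. Percent = (1.6263e-03/0.16) × 100

Percent ionization = 1.02%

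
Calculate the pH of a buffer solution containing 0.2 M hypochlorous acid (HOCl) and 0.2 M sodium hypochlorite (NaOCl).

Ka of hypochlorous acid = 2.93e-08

pKa = -log(2.93e-08) = 7.53. pH = pKa + log([A⁻]/[HA]) = 7.53 + log(0.2/0.2)

pH = 7.53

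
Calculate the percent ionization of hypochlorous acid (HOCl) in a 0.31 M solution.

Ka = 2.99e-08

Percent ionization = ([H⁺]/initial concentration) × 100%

Using Ka equilibrium: x² + Ka×x - Ka×C = 0. Solving: [H⁺] = 9.6261e-05. Percent = (9.6261e-05/0.31) × 100

Percent ionization = 0.0311%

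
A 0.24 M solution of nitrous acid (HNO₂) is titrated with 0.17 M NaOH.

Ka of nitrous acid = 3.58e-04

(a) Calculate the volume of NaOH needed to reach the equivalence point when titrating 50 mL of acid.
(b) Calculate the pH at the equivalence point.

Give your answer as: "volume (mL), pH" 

moles acid = 0.24 × 50/1000 = 0.012 mol; V_base = moles/0.17 × 1000 = 70.6 mL. At equivalence only the conjugate base is present: [A⁻] = 0.012/0.121 = 9.9512e-02 M. Kb = Kw/Ka = 2.79e-11; [OH⁻] = √(Kb × [A⁻]) = 1.6672e-06; pOH = 5.78; pH = 14 - pOH = 8.22.

V = 70.6 mL, pH = 8.22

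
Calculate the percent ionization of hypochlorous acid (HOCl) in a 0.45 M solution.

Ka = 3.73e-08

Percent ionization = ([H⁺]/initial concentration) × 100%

Using Ka equilibrium: x² + Ka×x - Ka×C = 0. Solving: [H⁺] = 1.2954e-04. Percent = (1.2954e-04/0.45) × 100

Percent ionization = 0.0288%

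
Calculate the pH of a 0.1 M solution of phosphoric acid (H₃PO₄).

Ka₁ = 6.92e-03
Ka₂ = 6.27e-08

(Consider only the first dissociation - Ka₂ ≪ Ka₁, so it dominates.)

First dissociation dominates. From Ka₁ = [H⁺][HA⁻]/[H₂A], x² + Ka₁·x − Ka₁·C = 0 with C = 0.1 M and Ka₁ = 6.92e-03. Solving: [H⁺] = (−Ka₁ + √(Ka₁² + 4·Ka₁·C)) / 2 = 2.3072e-02 M. pH = -log(2.3072e-02) = 1.64.

pH = 1.64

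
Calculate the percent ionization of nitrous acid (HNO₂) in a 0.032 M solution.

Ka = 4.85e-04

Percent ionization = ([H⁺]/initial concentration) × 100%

Using Ka equilibrium: x² + Ka×x - Ka×C = 0. Solving: [H⁺] = 3.7045e-03. Percent = (3.7045e-03/0.032) × 100

Percent ionization = 11.6%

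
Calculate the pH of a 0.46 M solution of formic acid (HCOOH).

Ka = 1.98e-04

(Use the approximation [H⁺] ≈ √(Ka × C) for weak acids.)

[H⁺] = √(Ka × C) = √(1.98e-04 × 0.46) = 9.5436e-03. pH = -log(9.5436e-03)

pH = 2.02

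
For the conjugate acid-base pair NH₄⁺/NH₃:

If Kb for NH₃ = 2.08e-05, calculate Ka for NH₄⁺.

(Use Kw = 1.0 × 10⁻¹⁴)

For a conjugate pair Ka × Kb = Kw, so Ka = Kw/Kb = 1.0 × 10⁻¹⁴ / 2.08e-05 = 4.81e-10.

K_a = 4.81e-10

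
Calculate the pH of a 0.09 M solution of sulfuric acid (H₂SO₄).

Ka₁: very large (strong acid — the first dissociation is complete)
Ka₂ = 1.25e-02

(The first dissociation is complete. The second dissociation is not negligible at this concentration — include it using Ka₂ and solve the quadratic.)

First dissociation is complete: [H⁺]₀ = [HSO₄⁻]₀ = C = 0.09 M. Second dissociation HSO₄⁻ ⇌ H⁺ + SO₄²⁻: let x = [SO₄²⁻]. Ka₂ = (C + x)·x / (C − x) = 1.25e-02 → x² + (C + Ka₂)·x − Ka₂·C = 0 → x² + 0.10250·x − 1.125e-03 = 0. x = (−0.10250 + √(0.10250² + 4 × 1.125e-03)) / 2 = 1.0000e-02 M. [H⁺] = C + x = 0.09 + 1.0000e-02 = 1.0000e-01 M. pH = -log(1.0000e-01) = 1.00.

pH = 1.00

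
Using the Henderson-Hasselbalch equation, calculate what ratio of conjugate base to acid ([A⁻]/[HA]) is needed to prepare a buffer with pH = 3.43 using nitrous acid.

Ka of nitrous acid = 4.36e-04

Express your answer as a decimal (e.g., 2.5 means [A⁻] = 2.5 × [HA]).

pKa = -log(4.36e-04) = 3.3605. pH = pKa + log([A⁻]/[HA]), so log([A⁻]/[HA]) = pH − pKa = 3.43 − 3.3605 = 0.0695. [A⁻]/[HA] = 10^(0.0695) = 1.17

[A⁻]/[HA] = 1.17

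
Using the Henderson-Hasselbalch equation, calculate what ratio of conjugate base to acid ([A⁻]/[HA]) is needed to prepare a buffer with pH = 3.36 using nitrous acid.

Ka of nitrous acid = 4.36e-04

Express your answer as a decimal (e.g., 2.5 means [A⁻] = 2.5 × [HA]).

pKa = -log(4.36e-04) = 3.3605. pH = pKa + log([A⁻]/[HA]), so log([A⁻]/[HA]) = pH − pKa = 3.36 − 3.3605 = -0.0005. [A⁻]/[HA] = 10^(-0.0005) = 0.999

[A⁻]/[HA] = 0.999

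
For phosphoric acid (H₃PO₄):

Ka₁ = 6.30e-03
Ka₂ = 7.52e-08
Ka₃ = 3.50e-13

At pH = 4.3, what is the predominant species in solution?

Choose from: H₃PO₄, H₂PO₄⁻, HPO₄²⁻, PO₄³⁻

pKa₁ = 2.20, pKa₂ = 7.12, pKa₃ = 12.46. For a polyprotic acid the predominant species crosses at each pKa: below pKa_n the protonated form dominates, above it the deprotonated form does. At pH = 4.3, the predominant species is H₂PO₄⁻.

H₂PO₄⁻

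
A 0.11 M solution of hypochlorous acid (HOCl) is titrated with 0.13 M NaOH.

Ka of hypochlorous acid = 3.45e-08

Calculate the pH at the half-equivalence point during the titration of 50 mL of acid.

At half-equivalence [HA] = [A⁻], so Henderson-Hasselbalch gives pH = pKa = -log(3.45e-08) = 7.46.

pH = pKa = 7.46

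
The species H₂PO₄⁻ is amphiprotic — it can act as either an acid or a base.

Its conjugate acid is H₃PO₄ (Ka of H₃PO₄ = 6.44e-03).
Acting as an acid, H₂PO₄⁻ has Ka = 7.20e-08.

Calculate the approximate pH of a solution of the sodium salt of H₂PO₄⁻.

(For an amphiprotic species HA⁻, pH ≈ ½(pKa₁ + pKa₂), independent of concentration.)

pKa₁ = -log(6.44e-03) = 2.19; pKa₂ = -log(7.20e-08) = 7.14. For an amphiprotic species, pH ≈ ½(pKa₁ + pKa₂) = ½(2.19 + 7.14) = 4.67.

pH = 4.67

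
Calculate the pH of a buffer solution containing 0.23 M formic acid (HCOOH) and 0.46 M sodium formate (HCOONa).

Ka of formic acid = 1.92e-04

pKa = -log(1.92e-04) = 3.72. pH = pKa + log([A⁻]/[HA]) = 3.72 + log(0.46/0.23)

pH = 4.02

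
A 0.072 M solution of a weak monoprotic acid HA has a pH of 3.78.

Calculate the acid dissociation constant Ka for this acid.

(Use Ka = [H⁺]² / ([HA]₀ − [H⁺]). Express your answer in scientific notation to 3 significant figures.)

[H⁺] = 10^(−pH) = 10^(−3.78) = 1.660e-04 M. For HA ⇌ H⁺ + A⁻, Ka = [H⁺][A⁻]/[HA] = [H⁺]² / ([HA]₀ − [H⁺]) = (1.660e-04)² / (0.072 − 1.660e-04) = 3.83e-07.

K_a = 3.83e-07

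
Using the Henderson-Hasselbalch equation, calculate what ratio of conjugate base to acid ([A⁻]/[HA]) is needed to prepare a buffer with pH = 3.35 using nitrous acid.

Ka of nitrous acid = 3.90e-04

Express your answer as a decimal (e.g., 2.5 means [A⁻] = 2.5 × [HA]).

pKa = -log(3.90e-04) = 3.4089. pH = pKa + log([A⁻]/[HA]), so log([A⁻]/[HA]) = pH − pKa = 3.35 − 3.4089 = -0.0589. [A⁻]/[HA] = 10^(-0.0589) = 0.873

[A⁻]/[HA] = 0.873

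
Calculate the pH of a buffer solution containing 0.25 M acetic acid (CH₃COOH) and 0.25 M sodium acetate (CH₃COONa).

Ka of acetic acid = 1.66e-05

pKa = -log(1.66e-05) = 4.78. pH = pKa + log([A⁻]/[HA]) = 4.78 + log(0.25/0.25)

pH = 4.78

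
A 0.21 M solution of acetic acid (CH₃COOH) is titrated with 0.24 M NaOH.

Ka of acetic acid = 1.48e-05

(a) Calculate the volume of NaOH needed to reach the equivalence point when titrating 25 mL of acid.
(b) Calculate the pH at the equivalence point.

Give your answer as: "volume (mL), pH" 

moles acid = 0.21 × 25/1000 = 0.00525 mol; V_base = moles/0.24 × 1000 = 21.9 mL. At equivalence only the conjugate base is present: [A⁻] = 0.00525/0.047 = 1.1200e-01 M. Kb = Kw/Ka = 6.76e-10; [OH⁻] = √(Kb × [A⁻]) = 8.6992e-06; pOH = 5.06; pH = 14 - pOH = 8.94.

V = 21.9 mL, pH = 8.94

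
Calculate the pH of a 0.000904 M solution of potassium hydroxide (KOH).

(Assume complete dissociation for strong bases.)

[OH⁻] = 0.000904 M for strong base. pOH = -log[OH⁻] = 3.04, pH = 14 - pOH

pH = 10.96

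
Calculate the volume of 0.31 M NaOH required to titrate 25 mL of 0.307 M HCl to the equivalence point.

At equivalence: moles acid = moles base. moles HCl = 0.307 × 25/1000 = 0.007675 mol. V_base = moles / 0.31 × 1000 = 24.8 mL.

V_{base} = 24.8 mL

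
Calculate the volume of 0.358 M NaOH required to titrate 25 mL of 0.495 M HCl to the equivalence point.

At equivalence: moles acid = moles base. moles HCl = 0.495 × 25/1000 = 0.01238 mol. V_base = moles / 0.358 × 1000 = 34.6 mL.

V_{base} = 34.6 mL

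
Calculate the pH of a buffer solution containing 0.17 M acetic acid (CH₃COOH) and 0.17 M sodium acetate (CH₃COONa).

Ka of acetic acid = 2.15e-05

pKa = -log(2.15e-05) = 4.67. pH = pKa + log([A⁻]/[HA]) = 4.67 + log(0.17/0.17)

pH = 4.67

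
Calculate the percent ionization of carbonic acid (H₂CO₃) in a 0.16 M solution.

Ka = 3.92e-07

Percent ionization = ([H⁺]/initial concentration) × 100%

Using Ka equilibrium: x² + Ka×x - Ka×C = 0. Solving: [H⁺] = 2.5024e-04. Percent = (2.5024e-04/0.16) × 100

Percent ionization = 0.156%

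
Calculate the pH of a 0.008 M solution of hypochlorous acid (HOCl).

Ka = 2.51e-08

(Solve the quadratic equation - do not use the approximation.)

x² + Ka×x - Ka×C = 0. Using quadratic formula: [H⁺] = 1.4158e-05

pH = 4.85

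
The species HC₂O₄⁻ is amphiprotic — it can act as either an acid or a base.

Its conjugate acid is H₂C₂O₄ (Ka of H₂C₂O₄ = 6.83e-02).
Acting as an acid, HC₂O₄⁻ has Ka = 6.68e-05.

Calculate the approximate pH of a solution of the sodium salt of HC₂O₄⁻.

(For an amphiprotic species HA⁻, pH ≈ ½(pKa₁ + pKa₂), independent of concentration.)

pKa₁ = -log(6.83e-02) = 1.17; pKa₂ = -log(6.68e-05) = 4.18. For an amphiprotic species, pH ≈ ½(pKa₁ + pKa₂) = ½(1.17 + 4.18) = 2.67.

pH = 2.67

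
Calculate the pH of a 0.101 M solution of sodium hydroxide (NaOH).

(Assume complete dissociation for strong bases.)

[OH⁻] = 0.101 M for strong base. pOH = -log[OH⁻] = 1.00, pH = 14 - pOH

pH = 13.00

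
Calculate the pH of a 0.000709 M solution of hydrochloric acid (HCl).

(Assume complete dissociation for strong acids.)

[H⁺] = 0.000709 M for strong acid. pH = -log[H⁺] = -log(0.000709)

pH = 3.15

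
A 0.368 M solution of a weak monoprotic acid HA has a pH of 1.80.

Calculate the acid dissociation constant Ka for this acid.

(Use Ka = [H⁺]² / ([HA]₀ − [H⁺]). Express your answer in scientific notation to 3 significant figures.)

[H⁺] = 10^(−pH) = 10^(−1.80) = 1.585e-02 M. For HA ⇌ H⁺ + A⁻, Ka = [H⁺][A⁻]/[HA] = [H⁺]² / ([HA]₀ − [H⁺]) = (1.585e-02)² / (0.368 − 1.585e-02) = 7.13e-04.

K_a = 7.13e-04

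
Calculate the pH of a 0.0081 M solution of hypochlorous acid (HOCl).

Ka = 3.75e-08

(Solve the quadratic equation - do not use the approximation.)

x² + Ka×x - Ka×C = 0. Using quadratic formula: [H⁺] = 1.7410e-05

pH = 4.76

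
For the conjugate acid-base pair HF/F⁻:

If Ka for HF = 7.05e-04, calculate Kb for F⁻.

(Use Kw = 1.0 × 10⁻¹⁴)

For a conjugate pair Ka × Kb = Kw, so Kb = Kw/Ka = 1.0 × 10⁻¹⁴ / 7.05e-04 = 1.42e-11.

K_b = 1.42e-11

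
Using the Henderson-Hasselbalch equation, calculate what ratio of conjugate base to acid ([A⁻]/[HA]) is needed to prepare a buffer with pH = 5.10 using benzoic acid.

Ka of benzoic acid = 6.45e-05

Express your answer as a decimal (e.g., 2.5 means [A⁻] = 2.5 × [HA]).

pKa = -log(6.45e-05) = 4.1904. pH = pKa + log([A⁻]/[HA]), so log([A⁻]/[HA]) = pH − pKa = 5.10 − 4.1904 = 0.9096. [A⁻]/[HA] = 10^(0.9096) = 8.12

[A⁻]/[HA] = 8.12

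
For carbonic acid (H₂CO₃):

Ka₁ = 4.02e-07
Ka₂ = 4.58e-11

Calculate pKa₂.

pKa₂ = -log(Ka₂) = -log(4.58e-11) = 10.34.

pK_{a2} = 10.34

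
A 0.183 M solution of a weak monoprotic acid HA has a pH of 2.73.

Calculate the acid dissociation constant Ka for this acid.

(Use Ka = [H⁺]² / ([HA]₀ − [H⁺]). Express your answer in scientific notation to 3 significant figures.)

[H⁺] = 10^(−pH) = 10^(−2.73) = 1.862e-03 M. For HA ⇌ H⁺ + A⁻, Ka = [H⁺][A⁻]/[HA] = [H⁺]² / ([HA]₀ − [H⁺]) = (1.862e-03)² / (0.183 − 1.862e-03) = 1.91e-05.

K_a = 1.91e-05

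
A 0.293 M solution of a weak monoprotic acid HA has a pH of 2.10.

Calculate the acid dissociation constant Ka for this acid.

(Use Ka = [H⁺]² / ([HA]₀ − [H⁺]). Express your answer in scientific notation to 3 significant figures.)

[H⁺] = 10^(−pH) = 10^(−2.10) = 7.943e-03 M. For HA ⇌ H⁺ + A⁻, Ka = [H⁺][A⁻]/[HA] = [H⁺]² / ([HA]₀ − [H⁺]) = (7.943e-03)² / (0.293 − 7.943e-03) = 2.21e-04.

K_a = 2.21e-04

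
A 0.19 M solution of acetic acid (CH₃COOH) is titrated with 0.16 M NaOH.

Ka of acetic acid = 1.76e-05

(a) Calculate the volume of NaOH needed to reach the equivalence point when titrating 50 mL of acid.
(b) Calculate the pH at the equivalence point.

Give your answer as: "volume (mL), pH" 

moles acid = 0.19 × 50/1000 = 0.0095 mol; V_base = moles/0.16 × 1000 = 59.4 mL. At equivalence only the conjugate base is present: [A⁻] = 0.0095/0.109 = 8.6857e-02 M. Kb = Kw/Ka = 5.68e-10; [OH⁻] = √(Kb × [A⁻]) = 7.0250e-06; pOH = 5.15; pH = 14 - pOH = 8.85.

V = 59.4 mL, pH = 8.85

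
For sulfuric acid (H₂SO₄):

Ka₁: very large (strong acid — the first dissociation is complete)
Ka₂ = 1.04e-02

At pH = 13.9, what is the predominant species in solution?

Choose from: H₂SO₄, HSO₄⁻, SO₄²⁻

The first dissociation is complete, so H₂SO₄ itself is never the predominant species in water; pKa₂ = -log(1.04e-02) = 1.98. For a polyprotic acid the predominant species crosses at each pKa: below pKa_n the protonated form dominates, above it the deprotonated form does. At pH = 13.9, the predominant species is SO₄²⁻.

SO₄²⁻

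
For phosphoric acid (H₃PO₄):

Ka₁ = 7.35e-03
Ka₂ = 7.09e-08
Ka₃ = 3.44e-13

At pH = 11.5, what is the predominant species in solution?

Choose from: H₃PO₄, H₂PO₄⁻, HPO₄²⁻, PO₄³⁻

pKa₁ = 2.13, pKa₂ = 7.15, pKa₃ = 12.46. For a polyprotic acid the predominant species crosses at each pKa: below pKa_n the protonated form dominates, above it the deprotonated form does. At pH = 11.5, the predominant species is HPO₄²⁻.

HPO₄²⁻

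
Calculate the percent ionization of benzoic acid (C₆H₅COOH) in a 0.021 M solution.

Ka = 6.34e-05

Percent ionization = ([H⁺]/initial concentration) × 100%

Using Ka equilibrium: x² + Ka×x - Ka×C = 0. Solving: [H⁺] = 1.1226e-03. Percent = (1.1226e-03/0.021) × 100

Percent ionization = 5.35%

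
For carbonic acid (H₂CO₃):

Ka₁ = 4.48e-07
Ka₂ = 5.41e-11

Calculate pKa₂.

pKa₂ = -log(Ka₂) = -log(5.41e-11) = 10.27.

pK_{a2} = 10.27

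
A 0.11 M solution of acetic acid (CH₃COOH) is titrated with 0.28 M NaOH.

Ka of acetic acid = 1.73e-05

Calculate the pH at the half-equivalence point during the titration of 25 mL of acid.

At half-equivalence [HA] = [A⁻], so Henderson-Hasselbalch gives pH = pKa = -log(1.73e-05) = 4.76.

pH = pKa = 4.76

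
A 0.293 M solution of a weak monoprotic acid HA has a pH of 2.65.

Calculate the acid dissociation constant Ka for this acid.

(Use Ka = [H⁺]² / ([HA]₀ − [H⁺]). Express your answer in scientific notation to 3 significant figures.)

[H⁺] = 10^(−pH) = 10^(−2.65) = 2.239e-03 M. For HA ⇌ H⁺ + A⁻, Ka = [H⁺][A⁻]/[HA] = [H⁺]² / ([HA]₀ − [H⁺]) = (2.239e-03)² / (0.293 − 2.239e-03) = 1.72e-05.

K_a = 1.72e-05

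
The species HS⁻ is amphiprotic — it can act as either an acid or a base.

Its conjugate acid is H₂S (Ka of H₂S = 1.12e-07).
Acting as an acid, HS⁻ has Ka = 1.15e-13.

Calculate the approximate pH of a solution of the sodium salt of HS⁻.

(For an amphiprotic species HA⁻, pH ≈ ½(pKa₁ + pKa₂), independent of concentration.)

pKa₁ = -log(1.12e-07) = 6.95; pKa₂ = -log(1.15e-13) = 12.94. For an amphiprotic species, pH ≈ ½(pKa₁ + pKa₂) = ½(6.95 + 12.94) = 9.95.

pH = 9.95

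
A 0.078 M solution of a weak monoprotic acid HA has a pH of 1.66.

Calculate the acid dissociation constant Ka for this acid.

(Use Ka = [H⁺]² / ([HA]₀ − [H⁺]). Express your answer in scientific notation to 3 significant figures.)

[H⁺] = 10^(−pH) = 10^(−1.66) = 2.188e-02 M. For HA ⇌ H⁺ + A⁻, Ka = [H⁺][A⁻]/[HA] = [H⁺]² / ([HA]₀ − [H⁺]) = (2.188e-02)² / (0.078 − 2.188e-02) = 8.53e-03.

K_a = 8.53e-03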